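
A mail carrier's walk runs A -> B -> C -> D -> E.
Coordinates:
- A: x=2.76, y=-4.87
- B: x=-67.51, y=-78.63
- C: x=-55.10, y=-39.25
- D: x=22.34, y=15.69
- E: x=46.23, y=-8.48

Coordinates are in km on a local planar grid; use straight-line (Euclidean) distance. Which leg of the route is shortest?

D–E

Leg distances:
A→B: 101.9 km
B→C: 41.3 km
C→D: 94.9 km
D→E: 34.0 km
The shortest leg is D–E at 34.0 km.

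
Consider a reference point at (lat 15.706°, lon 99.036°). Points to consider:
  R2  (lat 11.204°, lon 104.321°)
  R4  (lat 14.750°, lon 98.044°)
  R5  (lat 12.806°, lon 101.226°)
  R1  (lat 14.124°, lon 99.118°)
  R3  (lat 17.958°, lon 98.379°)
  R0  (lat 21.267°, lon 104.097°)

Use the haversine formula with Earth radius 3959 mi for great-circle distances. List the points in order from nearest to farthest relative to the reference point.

R4, R1, R3, R5, R2, R0

Distances from the reference point:
R4 (lat 14.750°, lon 98.044°): 93.5 mi
R1 (lat 14.124°, lon 99.118°): 109.4 mi
R3 (lat 17.958°, lon 98.379°): 161.6 mi
R5 (lat 12.806°, lon 101.226°): 248.3 mi
R2 (lat 11.204°, lon 104.321°): 472.0 mi
R0 (lat 21.267°, lon 104.097°): 507.5 mi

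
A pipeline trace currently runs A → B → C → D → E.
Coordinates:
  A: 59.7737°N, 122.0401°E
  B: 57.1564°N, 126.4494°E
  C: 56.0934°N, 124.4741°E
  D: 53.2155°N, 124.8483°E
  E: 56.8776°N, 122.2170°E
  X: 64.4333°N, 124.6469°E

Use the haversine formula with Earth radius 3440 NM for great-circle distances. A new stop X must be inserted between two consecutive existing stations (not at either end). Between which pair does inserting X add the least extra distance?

between A and B

Added distance for inserting X between each consecutive pair:
A–B: 519.8 NM
B–C: 849.5 NM
C–D: 1001.0 NM
D–E: 895.0 NM
Smallest added distance is 519.8 NM, inserting between A and B.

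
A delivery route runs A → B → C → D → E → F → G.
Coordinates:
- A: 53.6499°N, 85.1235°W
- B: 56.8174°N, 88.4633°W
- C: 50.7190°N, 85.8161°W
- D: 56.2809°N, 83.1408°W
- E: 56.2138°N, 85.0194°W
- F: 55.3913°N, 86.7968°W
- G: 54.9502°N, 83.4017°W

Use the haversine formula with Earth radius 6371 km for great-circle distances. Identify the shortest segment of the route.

Leg distances:
A→B: 410.9 km
B→C: 699.9 km
C→D: 643.1 km
D→E: 116.3 km
E→F: 143.9 km
F→G: 221.1 km
The shortest leg is D–E at 116.3 km.

D–E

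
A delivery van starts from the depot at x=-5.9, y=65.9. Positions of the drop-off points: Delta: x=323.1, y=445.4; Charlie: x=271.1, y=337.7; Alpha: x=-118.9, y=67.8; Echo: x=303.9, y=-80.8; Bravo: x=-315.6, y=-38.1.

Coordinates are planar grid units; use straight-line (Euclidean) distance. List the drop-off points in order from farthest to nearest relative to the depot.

Distance from the depot at x=-5.9, y=65.9 to each:
Delta x=323.1, y=445.4: 502.3
Charlie x=271.1, y=337.7: 388.1
Echo x=303.9, y=-80.8: 342.8
Bravo x=-315.6, y=-38.1: 326.7
Alpha x=-118.9, y=67.8: 113.0

Delta, Charlie, Echo, Bravo, Alpha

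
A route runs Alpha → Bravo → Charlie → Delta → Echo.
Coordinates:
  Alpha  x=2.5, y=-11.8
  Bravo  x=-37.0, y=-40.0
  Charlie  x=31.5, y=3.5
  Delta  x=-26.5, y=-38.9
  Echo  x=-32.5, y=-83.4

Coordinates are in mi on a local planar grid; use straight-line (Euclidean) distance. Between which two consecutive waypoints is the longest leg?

Leg distances:
Alpha→Bravo: 48.5 mi
Bravo→Charlie: 81.1 mi
Charlie→Delta: 71.8 mi
Delta→Echo: 44.9 mi
The longest leg is Bravo–Charlie at 81.1 mi.

Bravo–Charlie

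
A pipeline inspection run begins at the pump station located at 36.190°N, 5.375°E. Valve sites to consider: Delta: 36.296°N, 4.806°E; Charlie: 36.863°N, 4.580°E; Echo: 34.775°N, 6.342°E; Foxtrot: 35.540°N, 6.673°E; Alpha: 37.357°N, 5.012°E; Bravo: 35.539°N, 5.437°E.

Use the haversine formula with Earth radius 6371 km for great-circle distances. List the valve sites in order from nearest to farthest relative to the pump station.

Computing each great-circle distance from 36.190°N, 5.375°E:
Delta 36.296°N, 4.806°E: 52.4 km
Bravo 35.539°N, 5.437°E: 72.6 km
Charlie 36.863°N, 4.580°E: 103.2 km
Alpha 37.357°N, 5.012°E: 133.7 km
Foxtrot 35.540°N, 6.673°E: 137.5 km
Echo 34.775°N, 6.342°E: 180.1 km

Delta, Bravo, Charlie, Alpha, Foxtrot, Echo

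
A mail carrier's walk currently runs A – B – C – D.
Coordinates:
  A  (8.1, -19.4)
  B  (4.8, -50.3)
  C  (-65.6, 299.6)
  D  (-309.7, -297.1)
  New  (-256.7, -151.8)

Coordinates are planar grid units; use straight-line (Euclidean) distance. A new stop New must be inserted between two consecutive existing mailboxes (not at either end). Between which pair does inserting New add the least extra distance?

between C and D

Added distance for inserting New between each consecutive pair:
A–B: 545.5
B–C: 413.8
C–D: 0.2
Smallest added distance is 0.2, inserting between C and D.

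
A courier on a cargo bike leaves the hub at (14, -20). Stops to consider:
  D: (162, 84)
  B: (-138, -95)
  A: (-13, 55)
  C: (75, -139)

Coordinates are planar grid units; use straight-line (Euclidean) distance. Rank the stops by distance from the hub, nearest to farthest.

Computing each straight-line distance from (14, -20):
A (-13, 55): 79.7
C (75, -139): 133.7
B (-138, -95): 169.5
D (162, 84): 180.9

A, C, B, D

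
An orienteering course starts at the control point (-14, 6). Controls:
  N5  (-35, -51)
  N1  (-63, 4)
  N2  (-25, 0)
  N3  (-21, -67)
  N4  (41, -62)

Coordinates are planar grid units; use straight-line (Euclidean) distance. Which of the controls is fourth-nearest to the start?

Distances from the start ((-14, 6)):
N2: 12.5
N1: 49.0
N5: 60.7
N3: 73.3
N4: 87.5
The fourth-nearest is N3 at 73.3.

N3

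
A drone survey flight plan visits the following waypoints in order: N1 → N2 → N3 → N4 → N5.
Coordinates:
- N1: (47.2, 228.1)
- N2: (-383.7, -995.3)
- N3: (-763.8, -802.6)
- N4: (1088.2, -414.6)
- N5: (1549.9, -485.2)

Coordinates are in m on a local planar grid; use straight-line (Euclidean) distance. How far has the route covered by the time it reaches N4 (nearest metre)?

Leg distances:
N1→N2: 1297.1 m  (cumulative 1297.1 m)
N2→N3: 426.2 m  (cumulative 1723.2 m)
N3→N4: 1892.2 m  (cumulative 3615.4 m)
Cumulative distance at N4 ≈ 3615 m.

3615 m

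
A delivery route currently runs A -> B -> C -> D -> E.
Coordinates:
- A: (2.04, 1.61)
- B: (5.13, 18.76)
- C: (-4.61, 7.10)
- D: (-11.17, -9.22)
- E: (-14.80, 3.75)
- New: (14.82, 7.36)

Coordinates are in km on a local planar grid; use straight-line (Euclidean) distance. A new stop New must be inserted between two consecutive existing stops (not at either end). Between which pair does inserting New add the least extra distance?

Added distance for inserting New between each consecutive pair:
A–B: 11.5 km
B–C: 19.2 km
C–D: 32.7 km
D–E: 47.2 km
Smallest added distance is 11.5 km, inserting between A and B.

between A and B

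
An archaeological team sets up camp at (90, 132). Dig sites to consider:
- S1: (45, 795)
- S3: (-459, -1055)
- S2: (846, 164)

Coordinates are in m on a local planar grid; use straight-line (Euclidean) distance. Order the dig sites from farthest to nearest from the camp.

Distance from the camp at (90, 132) to each:
S3 (-459, -1055): 1307.8 m
S2 (846, 164): 756.7 m
S1 (45, 795): 664.5 m

S3, S2, S1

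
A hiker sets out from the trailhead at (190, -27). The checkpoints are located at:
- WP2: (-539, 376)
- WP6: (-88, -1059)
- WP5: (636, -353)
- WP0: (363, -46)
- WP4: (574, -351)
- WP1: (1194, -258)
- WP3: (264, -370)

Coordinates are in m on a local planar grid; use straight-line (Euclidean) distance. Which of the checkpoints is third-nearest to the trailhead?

Distances from the trailhead ((190, -27)):
WP0: 174.0 m
WP3: 350.9 m
WP4: 502.4 m
WP5: 552.4 m
WP2: 833.0 m
WP1: 1030.2 m
WP6: 1068.8 m
The third-nearest is WP4 at 502.4 m.

WP4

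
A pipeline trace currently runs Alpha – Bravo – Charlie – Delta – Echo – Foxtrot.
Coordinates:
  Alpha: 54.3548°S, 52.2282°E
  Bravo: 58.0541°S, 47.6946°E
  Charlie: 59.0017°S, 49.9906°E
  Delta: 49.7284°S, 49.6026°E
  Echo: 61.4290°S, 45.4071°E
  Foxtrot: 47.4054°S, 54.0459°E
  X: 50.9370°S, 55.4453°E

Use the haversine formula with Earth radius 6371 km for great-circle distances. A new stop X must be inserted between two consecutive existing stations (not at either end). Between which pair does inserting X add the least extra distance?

Added distance for inserting X between each consecutive pair:
Alpha–Bravo: 875.0 km
Bravo–Charlie: 1726.4 km
Charlie–Delta: 365.5 km
Delta–Echo: 427.3 km
Echo–Foxtrot: 70.8 km
Smallest added distance is 70.8 km, inserting between Echo and Foxtrot.

between Echo and Foxtrot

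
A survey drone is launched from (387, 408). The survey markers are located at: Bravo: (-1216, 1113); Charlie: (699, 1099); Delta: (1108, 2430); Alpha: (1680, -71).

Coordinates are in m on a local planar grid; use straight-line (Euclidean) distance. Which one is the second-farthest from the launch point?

Distance to each, sorted:
Delta: 2146.7 m
Bravo: 1751.2 m
Alpha: 1378.9 m
Charlie: 758.2 m
The second-farthest is Bravo at 1751.2 m.

Bravo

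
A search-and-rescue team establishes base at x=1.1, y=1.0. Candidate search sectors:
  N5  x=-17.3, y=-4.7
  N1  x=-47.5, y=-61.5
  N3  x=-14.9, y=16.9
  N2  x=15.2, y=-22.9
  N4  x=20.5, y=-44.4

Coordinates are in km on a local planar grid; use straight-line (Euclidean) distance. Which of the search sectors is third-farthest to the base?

Distances from the base (x=1.1, y=1.0):
N1: 79.2 km
N4: 49.4 km
N2: 27.7 km
N3: 22.6 km
N5: 19.3 km
The third-farthest is N2 at 27.7 km.

N2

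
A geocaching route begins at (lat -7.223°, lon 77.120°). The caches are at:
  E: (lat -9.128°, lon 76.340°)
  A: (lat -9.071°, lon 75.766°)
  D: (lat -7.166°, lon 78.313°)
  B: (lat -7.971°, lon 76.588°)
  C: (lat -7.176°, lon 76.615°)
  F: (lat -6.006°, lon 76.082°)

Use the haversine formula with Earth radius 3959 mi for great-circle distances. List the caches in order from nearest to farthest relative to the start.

C, B, D, F, E, A

Distances from the start:
C (lat -7.176°, lon 76.615°): 34.8 mi
B (lat -7.971°, lon 76.588°): 63.2 mi
D (lat -7.166°, lon 78.313°): 81.9 mi
F (lat -6.006°, lon 76.082°): 110.2 mi
E (lat -9.128°, lon 76.340°): 142.0 mi
A (lat -9.071°, lon 75.766°): 157.7 mi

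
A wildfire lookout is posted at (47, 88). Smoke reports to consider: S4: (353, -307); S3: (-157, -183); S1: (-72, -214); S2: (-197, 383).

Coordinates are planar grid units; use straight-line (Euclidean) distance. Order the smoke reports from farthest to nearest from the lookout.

S4, S2, S3, S1

Computing each straight-line distance from (47, 88):
S4 (353, -307): 499.7
S2 (-197, 383): 382.8
S3 (-157, -183): 339.2
S1 (-72, -214): 324.6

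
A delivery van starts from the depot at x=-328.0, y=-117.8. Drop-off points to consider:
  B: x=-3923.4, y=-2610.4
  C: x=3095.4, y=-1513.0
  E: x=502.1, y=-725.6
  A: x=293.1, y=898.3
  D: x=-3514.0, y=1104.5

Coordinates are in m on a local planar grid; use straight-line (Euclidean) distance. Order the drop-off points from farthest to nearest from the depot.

Distance from the depot at x=-328.0, y=-117.8 to each:
B x=-3923.4, y=-2610.4: 4374.9 m
C x=3095.4, y=-1513.0: 3696.8 m
D x=-3514.0, y=1104.5: 3412.4 m
A x=293.1, y=898.3: 1190.9 m
E x=502.1, y=-725.6: 1028.8 m

B, C, D, A, E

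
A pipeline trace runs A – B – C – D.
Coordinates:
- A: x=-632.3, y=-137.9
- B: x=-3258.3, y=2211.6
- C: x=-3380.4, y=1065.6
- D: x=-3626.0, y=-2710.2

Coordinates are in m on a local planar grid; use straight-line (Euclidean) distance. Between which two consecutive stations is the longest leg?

Leg distances:
A→B: 3523.6 m
B→C: 1152.5 m
C→D: 3783.8 m
The longest leg is C–D at 3783.8 m.

C–D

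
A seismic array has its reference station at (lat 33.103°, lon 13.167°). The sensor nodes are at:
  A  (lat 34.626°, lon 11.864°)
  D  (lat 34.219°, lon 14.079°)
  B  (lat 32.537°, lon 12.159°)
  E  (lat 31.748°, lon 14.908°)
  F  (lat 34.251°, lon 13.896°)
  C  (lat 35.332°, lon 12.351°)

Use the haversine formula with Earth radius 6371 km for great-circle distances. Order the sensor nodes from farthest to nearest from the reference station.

Computing each great-circle distance from (lat 33.103°, lon 13.167°):
C (lat 35.332°, lon 12.351°): 259.0 km
E (lat 31.748°, lon 14.908°): 222.3 km
A (lat 34.626°, lon 11.864°): 207.7 km
D (lat 34.219°, lon 14.079°): 150.1 km
F (lat 34.251°, lon 13.896°): 144.4 km
B (lat 32.537°, lon 12.159°): 113.3 km

C, E, A, D, F, B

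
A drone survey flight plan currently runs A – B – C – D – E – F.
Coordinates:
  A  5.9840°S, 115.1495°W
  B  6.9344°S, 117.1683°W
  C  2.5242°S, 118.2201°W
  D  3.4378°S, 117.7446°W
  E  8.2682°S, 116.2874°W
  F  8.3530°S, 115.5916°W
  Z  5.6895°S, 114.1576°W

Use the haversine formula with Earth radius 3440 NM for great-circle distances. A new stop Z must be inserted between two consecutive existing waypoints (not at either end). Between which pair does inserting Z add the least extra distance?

Added distance for inserting Z between each consecutive pair:
A–B: 123.1 NM
B–C: 231.1 NM
C–D: 500.6 NM
D–E: 151.1 NM
E–F: 339.9 NM
Smallest added distance is 123.1 NM, inserting between A and B.

between A and B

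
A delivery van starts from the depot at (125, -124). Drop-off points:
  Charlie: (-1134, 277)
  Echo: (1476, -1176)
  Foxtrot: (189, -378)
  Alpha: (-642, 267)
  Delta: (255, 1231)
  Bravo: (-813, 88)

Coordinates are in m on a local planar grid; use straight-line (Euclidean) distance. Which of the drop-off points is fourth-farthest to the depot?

Bravo

Distance to each, sorted:
Echo: 1712.3 m
Delta: 1361.2 m
Charlie: 1321.3 m
Bravo: 961.7 m
Alpha: 860.9 m
Foxtrot: 261.9 m
The fourth-farthest is Bravo at 961.7 m.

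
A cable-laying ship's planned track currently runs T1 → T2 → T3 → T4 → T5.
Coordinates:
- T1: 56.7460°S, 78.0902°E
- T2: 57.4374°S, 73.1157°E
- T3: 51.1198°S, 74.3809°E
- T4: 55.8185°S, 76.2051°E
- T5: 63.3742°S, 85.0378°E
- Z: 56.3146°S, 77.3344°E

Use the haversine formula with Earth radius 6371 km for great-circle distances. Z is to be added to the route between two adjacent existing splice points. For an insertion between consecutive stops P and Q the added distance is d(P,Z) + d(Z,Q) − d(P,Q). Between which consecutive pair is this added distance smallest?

Added distance for inserting Z between each consecutive pair:
T1–T2: 41.6 km
T2–T3: 187.1 km
T3–T4: 162.3 km
T4–T5: 8.8 km
Smallest added distance is 8.8 km, inserting between T4 and T5.

between T4 and T5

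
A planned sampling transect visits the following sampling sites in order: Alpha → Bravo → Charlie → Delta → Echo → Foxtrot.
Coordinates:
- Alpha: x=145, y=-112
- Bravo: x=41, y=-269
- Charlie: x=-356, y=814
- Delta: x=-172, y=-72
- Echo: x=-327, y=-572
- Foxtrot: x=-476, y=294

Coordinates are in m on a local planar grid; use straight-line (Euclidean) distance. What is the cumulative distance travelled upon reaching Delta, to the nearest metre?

2247 m

Leg distances:
Alpha→Bravo: 188.3 m  (cumulative 188.3 m)
Bravo→Charlie: 1153.5 m  (cumulative 1341.8 m)
Charlie→Delta: 904.9 m  (cumulative 2246.7 m)
Cumulative distance at Delta ≈ 2247 m.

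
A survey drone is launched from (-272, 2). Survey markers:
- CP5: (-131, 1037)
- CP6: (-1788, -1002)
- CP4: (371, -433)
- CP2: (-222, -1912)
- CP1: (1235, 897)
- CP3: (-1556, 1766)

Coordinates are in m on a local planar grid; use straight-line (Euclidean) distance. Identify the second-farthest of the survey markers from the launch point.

CP2

Distances from the launch point ((-272, 2)):
CP3: 2181.8 m
CP2: 1914.7 m
CP6: 1818.3 m
CP1: 1752.7 m
CP5: 1044.6 m
CP4: 776.3 m
The second-farthest is CP2 at 1914.7 m.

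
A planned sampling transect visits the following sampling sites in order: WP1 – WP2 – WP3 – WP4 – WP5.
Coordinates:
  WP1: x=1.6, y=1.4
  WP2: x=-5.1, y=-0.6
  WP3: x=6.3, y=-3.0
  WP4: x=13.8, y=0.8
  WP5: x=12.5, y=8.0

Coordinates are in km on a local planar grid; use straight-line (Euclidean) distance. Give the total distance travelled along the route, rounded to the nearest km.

Leg distances:
WP1→WP2: 7.0 km  (cumulative 7.0 km)
WP2→WP3: 11.6 km  (cumulative 18.6 km)
WP3→WP4: 8.4 km  (cumulative 27.0 km)
WP4→WP5: 7.3 km  (cumulative 34.4 km)
Total route length ≈ 34 km.

34 km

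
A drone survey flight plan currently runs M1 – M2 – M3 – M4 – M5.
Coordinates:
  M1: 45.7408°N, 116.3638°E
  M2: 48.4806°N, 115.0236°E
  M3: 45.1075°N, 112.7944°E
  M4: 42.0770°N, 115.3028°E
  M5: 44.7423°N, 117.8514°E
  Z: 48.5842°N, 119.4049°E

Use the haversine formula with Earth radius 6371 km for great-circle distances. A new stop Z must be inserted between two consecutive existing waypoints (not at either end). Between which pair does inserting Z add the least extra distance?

between M1 and M2

Added distance for inserting Z between each consecutive pair:
M1–M2: 392.6 km
M2–M3: 545.0 km
M3–M4: 1032.1 km
M4–M5: 873.6 km
Smallest added distance is 392.6 km, inserting between M1 and M2.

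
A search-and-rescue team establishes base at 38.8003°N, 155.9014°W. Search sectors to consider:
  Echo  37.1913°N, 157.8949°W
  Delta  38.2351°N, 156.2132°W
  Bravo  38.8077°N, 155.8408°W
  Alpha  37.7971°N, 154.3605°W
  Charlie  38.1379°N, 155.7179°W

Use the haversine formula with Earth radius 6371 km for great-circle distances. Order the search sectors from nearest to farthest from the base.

Bravo, Delta, Charlie, Alpha, Echo

Distances from the base:
Bravo 38.8077°N, 155.8408°W: 5.3 km
Delta 38.2351°N, 156.2132°W: 68.5 km
Charlie 38.1379°N, 155.7179°W: 75.4 km
Alpha 37.7971°N, 154.3605°W: 174.7 km
Echo 37.1913°N, 157.8949°W: 250.0 km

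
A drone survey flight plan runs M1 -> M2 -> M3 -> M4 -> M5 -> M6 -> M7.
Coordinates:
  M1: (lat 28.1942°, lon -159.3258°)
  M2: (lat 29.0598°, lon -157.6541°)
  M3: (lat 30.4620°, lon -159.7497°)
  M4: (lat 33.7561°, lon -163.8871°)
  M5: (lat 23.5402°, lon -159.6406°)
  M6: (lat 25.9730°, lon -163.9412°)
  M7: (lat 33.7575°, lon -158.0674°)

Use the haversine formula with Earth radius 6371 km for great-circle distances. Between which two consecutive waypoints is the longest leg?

M4–M5

Leg distances:
M1→M2: 189.4 km
M2→M3: 255.4 km
M3→M4: 534.7 km
M4→M5: 1208.8 km
M5→M6: 511.6 km
M6→M7: 1033.9 km
The longest leg is M4–M5 at 1208.8 km.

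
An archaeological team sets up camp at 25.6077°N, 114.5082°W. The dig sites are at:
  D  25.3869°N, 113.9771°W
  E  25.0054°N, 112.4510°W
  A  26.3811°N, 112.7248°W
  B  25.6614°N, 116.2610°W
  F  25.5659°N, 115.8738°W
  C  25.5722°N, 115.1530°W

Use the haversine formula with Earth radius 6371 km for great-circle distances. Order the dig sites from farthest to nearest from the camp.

E, A, B, F, C, D

Computing each great-circle distance from 25.6077°N, 114.5082°W:
E 25.0054°N, 112.4510°W: 217.4 km
A 26.3811°N, 112.7248°W: 197.9 km
B 25.6614°N, 116.2610°W: 175.8 km
F 25.5659°N, 115.8738°W: 137.0 km
C 25.5722°N, 115.1530°W: 64.8 km
D 25.3869°N, 113.9771°W: 58.7 km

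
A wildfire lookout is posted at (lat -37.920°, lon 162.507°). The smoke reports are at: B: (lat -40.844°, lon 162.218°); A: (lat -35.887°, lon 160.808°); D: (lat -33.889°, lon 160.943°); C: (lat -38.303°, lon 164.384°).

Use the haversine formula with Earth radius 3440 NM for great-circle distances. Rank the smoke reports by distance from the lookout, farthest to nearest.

Computing each great-circle distance from (lat -37.920°, lon 162.507°):
D (lat -33.889°, lon 160.943°): 253.7 NM
B (lat -40.844°, lon 162.218°): 176.1 NM
A (lat -35.887°, lon 160.808°): 146.8 NM
C (lat -38.303°, lon 164.384°): 91.6 NM

D, B, A, C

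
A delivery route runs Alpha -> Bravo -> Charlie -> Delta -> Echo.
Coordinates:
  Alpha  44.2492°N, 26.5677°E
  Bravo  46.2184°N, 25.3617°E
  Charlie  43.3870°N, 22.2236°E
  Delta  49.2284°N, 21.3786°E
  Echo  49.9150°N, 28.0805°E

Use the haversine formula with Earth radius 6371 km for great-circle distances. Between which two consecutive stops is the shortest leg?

Leg distances:
Alpha→Bravo: 238.5 km
Bravo→Charlie: 400.5 km
Charlie→Delta: 652.8 km
Delta→Echo: 489.1 km
The shortest leg is Alpha–Bravo at 238.5 km.

Alpha–Bravo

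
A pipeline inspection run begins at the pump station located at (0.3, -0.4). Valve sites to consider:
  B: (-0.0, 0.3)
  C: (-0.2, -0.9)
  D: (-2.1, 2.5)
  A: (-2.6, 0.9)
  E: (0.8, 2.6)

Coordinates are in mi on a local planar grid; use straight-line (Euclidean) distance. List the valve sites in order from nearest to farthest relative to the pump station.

Computing each straight-line distance from (0.3, -0.4):
C (-0.2, -0.9): 0.7 mi
B (-0.0, 0.3): 0.8 mi
E (0.8, 2.6): 3.0 mi
A (-2.6, 0.9): 3.2 mi
D (-2.1, 2.5): 3.8 mi

C, B, E, A, D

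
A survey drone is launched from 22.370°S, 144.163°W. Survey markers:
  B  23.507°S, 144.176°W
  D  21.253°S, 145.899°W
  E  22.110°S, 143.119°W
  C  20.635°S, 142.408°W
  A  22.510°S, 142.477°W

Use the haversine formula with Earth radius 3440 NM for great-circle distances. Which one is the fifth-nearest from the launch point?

C

Distance to each, sorted:
E: 60.1 NM
B: 68.3 NM
A: 93.9 NM
D: 117.7 NM
C: 143.0 NM
The fifth-nearest is C at 143.0 NM.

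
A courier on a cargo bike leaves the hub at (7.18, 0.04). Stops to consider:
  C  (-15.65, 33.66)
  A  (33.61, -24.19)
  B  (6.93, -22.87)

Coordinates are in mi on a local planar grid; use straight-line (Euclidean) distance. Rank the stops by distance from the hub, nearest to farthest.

Distance from the hub at (7.18, 0.04) to each:
B (6.93, -22.87): 22.9 mi
A (33.61, -24.19): 35.9 mi
C (-15.65, 33.66): 40.6 mi

B, A, C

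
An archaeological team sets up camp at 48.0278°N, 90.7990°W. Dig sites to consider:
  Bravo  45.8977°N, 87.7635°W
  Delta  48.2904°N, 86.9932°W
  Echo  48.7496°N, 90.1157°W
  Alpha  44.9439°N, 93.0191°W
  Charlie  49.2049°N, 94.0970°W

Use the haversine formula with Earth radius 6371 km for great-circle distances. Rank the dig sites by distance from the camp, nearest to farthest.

Computing each great-circle distance from 48.0278°N, 90.7990°W:
Echo 48.7496°N, 90.1157°W: 94.8 km
Charlie 49.2049°N, 94.0970°W: 275.5 km
Delta 48.2904°N, 86.9932°W: 283.8 km
Bravo 45.8977°N, 87.7635°W: 330.4 km
Alpha 44.9439°N, 93.0191°W: 382.7 km

Echo, Charlie, Delta, Bravo, Alpha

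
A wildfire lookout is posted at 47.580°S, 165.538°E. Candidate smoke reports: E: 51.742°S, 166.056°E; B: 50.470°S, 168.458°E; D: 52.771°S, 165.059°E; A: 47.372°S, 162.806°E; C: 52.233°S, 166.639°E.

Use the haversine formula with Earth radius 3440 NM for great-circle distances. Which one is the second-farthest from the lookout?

C

Distances from the lookout (47.580°S, 165.538°E):
D: 312.2 NM
C: 282.6 NM
E: 250.7 NM
B: 208.1 NM
A: 111.6 NM
The second-farthest is C at 282.6 NM.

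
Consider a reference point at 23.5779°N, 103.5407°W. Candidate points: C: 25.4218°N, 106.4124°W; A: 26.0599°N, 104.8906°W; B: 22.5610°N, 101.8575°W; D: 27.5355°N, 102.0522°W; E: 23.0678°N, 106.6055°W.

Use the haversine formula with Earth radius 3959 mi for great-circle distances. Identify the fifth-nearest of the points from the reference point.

D

Distance to each, sorted:
B: 128.0 mi
A: 191.3 mi
E: 197.6 mi
C: 221.0 mi
D: 288.8 mi
The fifth-nearest is D at 288.8 mi.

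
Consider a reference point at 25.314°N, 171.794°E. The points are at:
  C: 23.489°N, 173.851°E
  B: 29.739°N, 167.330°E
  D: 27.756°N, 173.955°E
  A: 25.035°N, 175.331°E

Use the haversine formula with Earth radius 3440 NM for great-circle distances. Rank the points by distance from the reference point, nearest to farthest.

C, D, A, B

Distances from the reference point:
C 23.489°N, 173.851°E: 157.0 NM
D 27.756°N, 173.955°E: 187.0 NM
A 25.035°N, 175.331°E: 192.9 NM
B 29.739°N, 167.330°E: 356.4 NM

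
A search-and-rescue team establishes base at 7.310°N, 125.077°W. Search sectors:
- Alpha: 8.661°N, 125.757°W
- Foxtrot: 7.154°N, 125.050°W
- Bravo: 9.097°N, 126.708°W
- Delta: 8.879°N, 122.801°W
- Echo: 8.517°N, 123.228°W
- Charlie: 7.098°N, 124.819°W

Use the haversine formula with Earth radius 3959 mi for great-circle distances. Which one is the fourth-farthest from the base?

Distances from the base (7.310°N, 125.077°W):
Delta: 189.7 mi
Bravo: 166.4 mi
Echo: 151.6 mi
Alpha: 104.3 mi
Charlie: 23.0 mi
Foxtrot: 10.9 mi
The fourth-farthest is Alpha at 104.3 mi.

Alpha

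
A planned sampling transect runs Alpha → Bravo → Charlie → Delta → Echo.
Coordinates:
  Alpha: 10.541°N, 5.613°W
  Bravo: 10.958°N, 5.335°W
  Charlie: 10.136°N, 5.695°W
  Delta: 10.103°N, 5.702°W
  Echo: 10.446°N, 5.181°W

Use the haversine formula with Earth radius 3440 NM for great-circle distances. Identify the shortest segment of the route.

Leg distances:
Alpha→Bravo: 29.9 NM
Bravo→Charlie: 53.7 NM
Charlie→Delta: 2.0 NM
Delta→Echo: 37.0 NM
The shortest leg is Charlie–Delta at 2.0 NM.

Charlie–Delta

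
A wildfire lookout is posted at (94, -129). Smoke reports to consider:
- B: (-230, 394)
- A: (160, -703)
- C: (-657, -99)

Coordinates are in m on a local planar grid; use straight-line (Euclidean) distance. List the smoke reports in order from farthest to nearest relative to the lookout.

C, B, A

Distance from the lookout at (94, -129) to each:
C (-657, -99): 751.6 m
B (-230, 394): 615.2 m
A (160, -703): 577.8 m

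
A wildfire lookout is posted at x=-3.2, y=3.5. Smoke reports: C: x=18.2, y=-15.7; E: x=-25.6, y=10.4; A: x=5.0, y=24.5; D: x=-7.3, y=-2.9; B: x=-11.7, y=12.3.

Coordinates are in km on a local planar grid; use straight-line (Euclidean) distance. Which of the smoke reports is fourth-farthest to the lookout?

B

Distance to each, sorted:
C: 28.8 km
E: 23.4 km
A: 22.5 km
B: 12.2 km
D: 7.6 km
The fourth-farthest is B at 12.2 km.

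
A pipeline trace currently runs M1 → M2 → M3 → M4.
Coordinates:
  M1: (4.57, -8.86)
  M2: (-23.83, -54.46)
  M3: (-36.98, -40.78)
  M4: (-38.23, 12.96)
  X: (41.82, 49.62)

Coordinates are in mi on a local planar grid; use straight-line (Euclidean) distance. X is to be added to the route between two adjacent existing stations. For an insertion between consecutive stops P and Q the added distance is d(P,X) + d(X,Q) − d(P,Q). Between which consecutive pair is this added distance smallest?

between M1 and M2

Added distance for inserting X between each consecutive pair:
M1–M2: 138.7 mi
M2–M3: 224.0 mi
M3–M4: 154.2 mi
Smallest added distance is 138.7 mi, inserting between M1 and M2.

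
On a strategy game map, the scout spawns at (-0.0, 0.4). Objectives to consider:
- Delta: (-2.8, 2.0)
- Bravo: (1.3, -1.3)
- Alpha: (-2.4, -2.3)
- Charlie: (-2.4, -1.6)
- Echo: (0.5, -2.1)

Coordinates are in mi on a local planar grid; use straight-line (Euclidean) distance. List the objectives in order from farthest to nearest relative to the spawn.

Alpha, Delta, Charlie, Echo, Bravo

Distances from the spawn:
Alpha (-2.4, -2.3): 3.6 mi
Delta (-2.8, 2.0): 3.2 mi
Charlie (-2.4, -1.6): 3.1 mi
Echo (0.5, -2.1): 2.5 mi
Bravo (1.3, -1.3): 2.1 mi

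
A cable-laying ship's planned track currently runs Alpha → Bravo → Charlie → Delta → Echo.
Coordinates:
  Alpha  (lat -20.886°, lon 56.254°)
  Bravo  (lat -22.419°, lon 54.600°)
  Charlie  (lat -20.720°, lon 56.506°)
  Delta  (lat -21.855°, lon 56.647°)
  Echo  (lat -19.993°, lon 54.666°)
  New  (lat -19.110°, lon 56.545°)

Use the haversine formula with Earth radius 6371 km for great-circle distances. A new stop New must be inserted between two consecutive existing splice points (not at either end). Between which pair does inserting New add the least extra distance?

Added distance for inserting New between each consecutive pair:
Alpha–Bravo: 378.2 km
Bravo–Charlie: 325.9 km
Charlie–Delta: 357.4 km
Delta–Echo: 233.5 km
Smallest added distance is 233.5 km, inserting between Delta and Echo.

between Delta and Echo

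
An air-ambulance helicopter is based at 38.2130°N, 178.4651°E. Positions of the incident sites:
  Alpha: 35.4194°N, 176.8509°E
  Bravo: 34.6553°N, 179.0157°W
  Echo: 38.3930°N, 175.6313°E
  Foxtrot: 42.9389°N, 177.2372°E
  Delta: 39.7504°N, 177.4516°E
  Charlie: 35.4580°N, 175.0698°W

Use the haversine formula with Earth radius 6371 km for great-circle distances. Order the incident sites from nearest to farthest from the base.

Distances from the base:
Delta 39.7504°N, 177.4516°E: 192.1 km
Echo 38.3930°N, 175.6313°E: 248.1 km
Alpha 35.4194°N, 176.8509°E: 342.2 km
Bravo 34.6553°N, 179.0157°W: 455.2 km
Foxtrot 42.9389°N, 177.2372°E: 535.6 km
Charlie 35.4580°N, 175.0698°W: 651.6 km

Delta, Echo, Alpha, Bravo, Foxtrot, Charlie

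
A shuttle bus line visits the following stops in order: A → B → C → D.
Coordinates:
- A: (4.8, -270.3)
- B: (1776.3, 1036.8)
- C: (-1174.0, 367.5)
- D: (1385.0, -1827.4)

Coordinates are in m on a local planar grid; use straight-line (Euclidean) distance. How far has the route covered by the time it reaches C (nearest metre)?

5227 m

Leg distances:
A→B: 2201.5 m  (cumulative 2201.5 m)
B→C: 3025.3 m  (cumulative 5226.8 m)
Cumulative distance at C ≈ 5227 m.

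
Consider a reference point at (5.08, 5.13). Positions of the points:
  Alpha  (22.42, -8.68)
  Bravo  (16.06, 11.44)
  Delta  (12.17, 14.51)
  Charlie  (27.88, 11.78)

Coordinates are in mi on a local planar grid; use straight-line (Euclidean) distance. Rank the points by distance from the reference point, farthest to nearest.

Computing each straight-line distance from (5.08, 5.13):
Charlie (27.88, 11.78): 23.7 mi
Alpha (22.42, -8.68): 22.2 mi
Bravo (16.06, 11.44): 12.7 mi
Delta (12.17, 14.51): 11.8 mi

Charlie, Alpha, Bravo, Delta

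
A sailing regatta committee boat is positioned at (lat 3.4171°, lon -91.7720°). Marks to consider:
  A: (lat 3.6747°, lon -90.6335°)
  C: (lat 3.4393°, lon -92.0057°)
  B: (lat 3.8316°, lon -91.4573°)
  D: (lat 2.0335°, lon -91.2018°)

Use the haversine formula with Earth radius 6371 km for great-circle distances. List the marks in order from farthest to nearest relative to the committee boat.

D, A, B, C

Computing each great-circle distance from (lat 3.4171°, lon -91.7720°):
D (lat 2.0335°, lon -91.2018°): 166.4 km
A (lat 3.6747°, lon -90.6335°): 129.6 km
B (lat 3.8316°, lon -91.4573°): 57.8 km
C (lat 3.4393°, lon -92.0057°): 26.1 km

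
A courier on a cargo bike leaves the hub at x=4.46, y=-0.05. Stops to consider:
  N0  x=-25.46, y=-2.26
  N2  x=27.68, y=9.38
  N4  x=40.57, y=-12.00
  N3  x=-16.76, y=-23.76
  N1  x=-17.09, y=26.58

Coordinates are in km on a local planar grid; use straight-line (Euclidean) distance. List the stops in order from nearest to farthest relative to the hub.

N2, N0, N3, N1, N4

Computing each straight-line distance from x=4.46, y=-0.05:
N2 x=27.68, y=9.38: 25.1 km
N0 x=-25.46, y=-2.26: 30.0 km
N3 x=-16.76, y=-23.76: 31.8 km
N1 x=-17.09, y=26.58: 34.3 km
N4 x=40.57, y=-12.00: 38.0 km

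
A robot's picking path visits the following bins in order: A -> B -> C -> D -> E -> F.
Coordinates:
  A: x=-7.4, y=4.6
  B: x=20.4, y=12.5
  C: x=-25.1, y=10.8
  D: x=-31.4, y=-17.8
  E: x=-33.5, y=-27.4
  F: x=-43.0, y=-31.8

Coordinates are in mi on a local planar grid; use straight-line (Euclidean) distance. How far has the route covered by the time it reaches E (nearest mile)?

Leg distances:
A→B: 28.9 mi  (cumulative 28.9 mi)
B→C: 45.5 mi  (cumulative 74.4 mi)
C→D: 29.3 mi  (cumulative 103.7 mi)
D→E: 9.8 mi  (cumulative 113.5 mi)
Cumulative distance at E ≈ 114 mi.

114 mi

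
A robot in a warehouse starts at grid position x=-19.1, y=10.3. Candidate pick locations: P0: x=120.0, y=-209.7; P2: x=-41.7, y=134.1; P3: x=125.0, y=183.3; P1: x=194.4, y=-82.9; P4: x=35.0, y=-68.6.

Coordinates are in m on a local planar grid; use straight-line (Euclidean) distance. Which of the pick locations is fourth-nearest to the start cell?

P1

Distance to each, sorted:
P4: 95.7 m
P2: 125.8 m
P3: 225.2 m
P1: 233.0 m
P0: 260.3 m
The fourth-nearest is P1 at 233.0 m.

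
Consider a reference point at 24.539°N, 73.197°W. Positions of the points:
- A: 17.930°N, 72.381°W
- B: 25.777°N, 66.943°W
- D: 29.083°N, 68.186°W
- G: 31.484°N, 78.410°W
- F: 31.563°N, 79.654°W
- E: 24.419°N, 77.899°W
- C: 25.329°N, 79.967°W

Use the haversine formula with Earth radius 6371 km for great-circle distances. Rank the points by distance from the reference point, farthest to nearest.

Distance from the reference point at 24.539°N, 73.197°W to each:
F 31.563°N, 79.654°W: 1005.2 km
G 31.484°N, 78.410°W: 926.1 km
A 17.930°N, 72.381°W: 739.7 km
D 29.083°N, 68.186°W: 708.8 km
C 25.329°N, 79.967°W: 688.2 km
B 25.777°N, 66.943°W: 644.2 km
E 24.419°N, 77.899°W: 476.0 km

F, G, A, D, C, B, E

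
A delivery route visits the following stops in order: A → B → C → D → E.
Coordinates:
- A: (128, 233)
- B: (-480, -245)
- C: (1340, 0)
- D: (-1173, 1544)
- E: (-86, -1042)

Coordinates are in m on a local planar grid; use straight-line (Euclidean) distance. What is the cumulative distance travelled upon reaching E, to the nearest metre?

Leg distances:
A→B: 773.4 m  (cumulative 773.4 m)
B→C: 1836.4 m  (cumulative 2609.8 m)
C→D: 2949.4 m  (cumulative 5559.2 m)
D→E: 2805.2 m  (cumulative 8364.4 m)
Cumulative distance at E ≈ 8364 m.

8364 m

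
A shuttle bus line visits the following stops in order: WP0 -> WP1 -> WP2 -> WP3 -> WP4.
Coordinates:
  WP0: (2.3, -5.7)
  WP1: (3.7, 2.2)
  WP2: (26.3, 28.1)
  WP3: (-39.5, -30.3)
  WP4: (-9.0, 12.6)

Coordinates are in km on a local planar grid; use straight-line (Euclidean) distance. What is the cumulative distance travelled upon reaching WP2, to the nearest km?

Leg distances:
WP0→WP1: 8.0 km  (cumulative 8.0 km)
WP1→WP2: 34.4 km  (cumulative 42.4 km)
Cumulative distance at WP2 ≈ 42 km.

42 km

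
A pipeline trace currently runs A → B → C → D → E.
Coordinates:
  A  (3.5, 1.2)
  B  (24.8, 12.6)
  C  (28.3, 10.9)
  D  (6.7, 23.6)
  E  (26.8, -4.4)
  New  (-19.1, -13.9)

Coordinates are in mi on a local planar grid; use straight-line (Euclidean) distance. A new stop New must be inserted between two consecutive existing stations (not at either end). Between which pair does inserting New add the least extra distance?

between A and B

Added distance for inserting New between each consecutive pair:
A–B: 54.3 mi
B–C: 100.9 mi
C–D: 74.0 mi
D–E: 57.9 mi
Smallest added distance is 54.3 mi, inserting between A and B.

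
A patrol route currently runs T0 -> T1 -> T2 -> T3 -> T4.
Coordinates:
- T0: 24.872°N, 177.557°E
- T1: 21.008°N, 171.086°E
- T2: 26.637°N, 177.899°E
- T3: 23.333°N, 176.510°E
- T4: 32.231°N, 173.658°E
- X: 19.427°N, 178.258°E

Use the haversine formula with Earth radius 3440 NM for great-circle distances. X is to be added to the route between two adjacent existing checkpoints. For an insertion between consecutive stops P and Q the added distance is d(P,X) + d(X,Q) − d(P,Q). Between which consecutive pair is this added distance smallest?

between T0 and T1

Added distance for inserting X between each consecutive pair:
T0–T1: 317.9 NM
T1–T2: 344.3 NM
T2–T3: 475.1 NM
T3–T4: 506.5 NM
Smallest added distance is 317.9 NM, inserting between T0 and T1.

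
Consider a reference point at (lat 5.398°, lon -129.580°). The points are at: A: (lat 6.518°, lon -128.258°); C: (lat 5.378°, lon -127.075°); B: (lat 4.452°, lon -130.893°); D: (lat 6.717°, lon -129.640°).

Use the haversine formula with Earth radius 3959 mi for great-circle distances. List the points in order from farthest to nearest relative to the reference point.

C, A, B, D

Computing each great-circle distance from (lat 5.398°, lon -129.580°):
C (lat 5.378°, lon -127.075°): 172.3 mi
A (lat 6.518°, lon -128.258°): 119.3 mi
B (lat 4.452°, lon -130.893°): 111.5 mi
D (lat 6.717°, lon -129.640°): 91.2 mi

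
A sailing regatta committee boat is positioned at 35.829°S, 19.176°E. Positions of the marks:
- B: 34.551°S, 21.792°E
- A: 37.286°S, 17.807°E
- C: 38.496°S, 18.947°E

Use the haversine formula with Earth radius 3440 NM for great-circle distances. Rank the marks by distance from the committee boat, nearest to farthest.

A, B, C

Distance from the committee boat at 35.829°S, 19.176°E to each:
A 37.286°S, 17.807°E: 109.6 NM
B 34.551°S, 21.792°E: 149.5 NM
C 38.496°S, 18.947°E: 160.5 NM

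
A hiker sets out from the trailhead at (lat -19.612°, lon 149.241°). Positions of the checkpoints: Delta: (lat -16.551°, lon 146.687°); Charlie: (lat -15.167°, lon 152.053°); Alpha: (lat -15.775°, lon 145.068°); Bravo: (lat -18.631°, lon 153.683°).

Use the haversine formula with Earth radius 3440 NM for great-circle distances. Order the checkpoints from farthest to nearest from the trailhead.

Distance from the trailhead at (lat -19.612°, lon 149.241°) to each:
Alpha (lat -15.775°, lon 145.068°): 331.7 NM
Charlie (lat -15.167°, lon 152.053°): 311.7 NM
Bravo (lat -18.631°, lon 153.683°): 258.8 NM
Delta (lat -16.551°, lon 146.687°): 234.6 NM

Alpha, Charlie, Bravo, Delta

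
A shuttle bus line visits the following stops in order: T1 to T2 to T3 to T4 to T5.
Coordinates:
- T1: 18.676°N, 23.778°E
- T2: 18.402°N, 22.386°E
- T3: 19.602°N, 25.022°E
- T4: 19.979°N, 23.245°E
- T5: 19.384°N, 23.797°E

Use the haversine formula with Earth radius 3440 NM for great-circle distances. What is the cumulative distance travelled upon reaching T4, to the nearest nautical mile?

350 NM

Leg distances:
T1→T2: 80.9 NM  (cumulative 80.9 NM)
T2→T3: 166.1 NM  (cumulative 247.0 NM)
T3→T4: 102.9 NM  (cumulative 349.9 NM)
Cumulative distance at T4 ≈ 350 NM.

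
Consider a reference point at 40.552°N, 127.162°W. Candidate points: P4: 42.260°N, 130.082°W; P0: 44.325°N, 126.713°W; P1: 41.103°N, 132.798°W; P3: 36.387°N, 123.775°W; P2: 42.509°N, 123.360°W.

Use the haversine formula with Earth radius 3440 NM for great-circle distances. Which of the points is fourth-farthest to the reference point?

Distances from the reference point (40.552°N, 127.162°W):
P3: 296.4 NM
P1: 258.1 NM
P0: 227.4 NM
P2: 207.3 NM
P4: 166.7 NM
The fourth-farthest is P2 at 207.3 NM.

P2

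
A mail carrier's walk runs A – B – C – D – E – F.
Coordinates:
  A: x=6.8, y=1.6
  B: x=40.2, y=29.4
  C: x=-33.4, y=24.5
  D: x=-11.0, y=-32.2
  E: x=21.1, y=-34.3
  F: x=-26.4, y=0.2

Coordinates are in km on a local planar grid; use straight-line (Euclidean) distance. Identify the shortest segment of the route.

D–E

Leg distances:
A→B: 43.5 km
B→C: 73.8 km
C→D: 61.0 km
D→E: 32.2 km
E→F: 58.7 km
The shortest leg is D–E at 32.2 km.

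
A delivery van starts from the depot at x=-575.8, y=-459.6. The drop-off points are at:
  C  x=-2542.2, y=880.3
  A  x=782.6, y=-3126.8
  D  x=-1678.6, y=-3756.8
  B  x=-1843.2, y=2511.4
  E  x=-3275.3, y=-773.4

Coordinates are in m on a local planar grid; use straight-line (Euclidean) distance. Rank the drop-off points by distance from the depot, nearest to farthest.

C, E, A, B, D

Distances from the depot:
C x=-2542.2, y=880.3: 2379.5 m
E x=-3275.3, y=-773.4: 2717.7 m
A x=782.6, y=-3126.8: 2993.2 m
B x=-1843.2, y=2511.4: 3230.0 m
D x=-1678.6, y=-3756.8: 3476.7 m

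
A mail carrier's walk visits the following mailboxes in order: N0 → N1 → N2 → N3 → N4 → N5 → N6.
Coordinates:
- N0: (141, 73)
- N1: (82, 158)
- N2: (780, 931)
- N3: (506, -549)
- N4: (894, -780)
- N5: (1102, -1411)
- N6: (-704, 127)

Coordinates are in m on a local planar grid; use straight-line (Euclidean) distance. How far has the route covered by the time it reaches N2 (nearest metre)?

Leg distances:
N0→N1: 103.5 m  (cumulative 103.5 m)
N1→N2: 1041.5 m  (cumulative 1145.0 m)
Cumulative distance at N2 ≈ 1145 m.

1145 m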